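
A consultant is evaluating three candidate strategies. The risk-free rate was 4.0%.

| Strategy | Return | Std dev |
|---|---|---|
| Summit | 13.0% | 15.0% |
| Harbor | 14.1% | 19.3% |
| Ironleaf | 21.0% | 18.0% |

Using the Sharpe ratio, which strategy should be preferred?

Summit: Sharpe ratio = (13.0% − 4.0%) / 15.0% = 0.600
Harbor: Sharpe ratio = (14.1% − 4.0%) / 19.3% = 0.523
Ironleaf: Sharpe ratio = (21.0% − 4.0%) / 18.0% = 0.944
Highest: Ironleaf (0.944).

Ironleaf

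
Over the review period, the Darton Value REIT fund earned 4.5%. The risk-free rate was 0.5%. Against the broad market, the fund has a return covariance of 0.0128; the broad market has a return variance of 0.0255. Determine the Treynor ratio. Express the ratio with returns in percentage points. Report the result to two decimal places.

7.97

β = Cov / Var = 0.0128 / 0.0255 = 0.5020
Treynor = (Rp − Rf) / β = (4.5% − 0.5%) / 0.5020 = 4.00 / 0.5020 = 7.9681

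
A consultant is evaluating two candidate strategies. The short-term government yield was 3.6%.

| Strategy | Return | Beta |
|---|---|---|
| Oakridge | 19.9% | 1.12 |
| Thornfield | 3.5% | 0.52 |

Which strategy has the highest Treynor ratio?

Oakridge: Treynor = (19.9% − 3.6%) / 1.12 = 14.554
Thornfield: Treynor = (3.5% − 3.6%) / 0.52 = -0.192
Highest: Oakridge (14.554).

Oakridge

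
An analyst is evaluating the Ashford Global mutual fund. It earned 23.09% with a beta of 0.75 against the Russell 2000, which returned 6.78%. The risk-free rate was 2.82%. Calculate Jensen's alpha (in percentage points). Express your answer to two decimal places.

CAPM expected return = Rf + β(Rm − Rf) = 2.82% + 0.75 × (6.78% − 2.82%) = 2.82 + 0.75 × 3.96 = 5.7900%
Jensen's α = Rp − E[R] = 23.09% − 5.7900% = 17.3000

17.30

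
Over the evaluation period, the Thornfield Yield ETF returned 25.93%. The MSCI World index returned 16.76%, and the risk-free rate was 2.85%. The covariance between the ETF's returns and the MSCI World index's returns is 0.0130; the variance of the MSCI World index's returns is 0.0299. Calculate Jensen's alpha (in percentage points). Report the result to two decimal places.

β = Cov / Var = 0.0130 / 0.0299 = 0.4348
E[R] = Rf + β(Rm − Rf) = 2.85% + 0.4348 × (16.76% − 2.85%) = 8.8981%
α = Rp − E[R] = 25.93% − 8.8981% = 17.0319

17.03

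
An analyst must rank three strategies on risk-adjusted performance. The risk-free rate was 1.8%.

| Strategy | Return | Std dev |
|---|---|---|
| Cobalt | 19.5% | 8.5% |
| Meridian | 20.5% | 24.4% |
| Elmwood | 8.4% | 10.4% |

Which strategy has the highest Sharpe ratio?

Cobalt

Cobalt: Sharpe ratio = (19.5% − 1.8%) / 8.5% = 2.082
Meridian: Sharpe ratio = (20.5% − 1.8%) / 24.4% = 0.766
Elmwood: Sharpe ratio = (8.4% − 1.8%) / 10.4% = 0.635
Highest: Cobalt (2.082).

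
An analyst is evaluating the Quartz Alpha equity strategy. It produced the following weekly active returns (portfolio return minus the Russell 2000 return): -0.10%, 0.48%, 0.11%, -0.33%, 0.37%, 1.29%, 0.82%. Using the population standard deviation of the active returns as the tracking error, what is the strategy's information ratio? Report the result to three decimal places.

μ = (-0.1 + 0.48 + 0.11 − 0.33 + 0.37 + 1.29 + 0.82) / 7 = 0.3771%
Σ(r − μ)² = (-0.1 − 0.3771)² + (0.48 − 0.3771)² + (0.11 − 0.3771)² + … = 1.8391
σ = √[1.8391 / 7] = 0.5126%
IR = μ / tracking error = 0.3771 / 0.5126 = 0.7357

0.736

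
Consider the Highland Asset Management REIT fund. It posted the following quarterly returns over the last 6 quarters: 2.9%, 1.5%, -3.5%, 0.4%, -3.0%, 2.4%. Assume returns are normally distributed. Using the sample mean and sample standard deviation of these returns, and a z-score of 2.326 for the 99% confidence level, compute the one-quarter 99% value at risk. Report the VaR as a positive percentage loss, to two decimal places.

6.27

r̄ = (2.9 + 1.5 − 3.5 + 0.4 − 3 + 2.4) / 6 = 0.70 / 6 = 0.1167%
Sample σ = √[Σ(r − r̄)² / 5] = √[37.7483 / 5] = √7.5497 = 2.7477%
VaR = −(r̄ − z·σ) = −(0.1167 − 2.326 × 2.7477) = −(-6.2745) = 6.2745%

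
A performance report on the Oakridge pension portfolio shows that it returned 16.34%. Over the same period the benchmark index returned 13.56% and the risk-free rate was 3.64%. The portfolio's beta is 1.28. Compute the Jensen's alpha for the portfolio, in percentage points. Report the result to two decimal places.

CAPM expected return = Rf + β(Rm − Rf) = 3.64% + 1.28 × (13.56% − 3.64%) = 3.64 + 1.28 × 9.92 = 16.3376%
Jensen's α = Rp − E[R] = 16.34% − 16.3376% = 0.0024

0.00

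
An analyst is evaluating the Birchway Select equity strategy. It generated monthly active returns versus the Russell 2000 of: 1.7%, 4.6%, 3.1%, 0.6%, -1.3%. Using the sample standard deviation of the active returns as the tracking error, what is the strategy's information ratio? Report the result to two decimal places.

0.77

Mean return r̄ = 8.70 / 5 = 1.7400%
Sample std dev = √[20.5720 / 4] = 2.2678%
IR = r̄ / tracking error = 1.7400 / 2.2678 = 0.7673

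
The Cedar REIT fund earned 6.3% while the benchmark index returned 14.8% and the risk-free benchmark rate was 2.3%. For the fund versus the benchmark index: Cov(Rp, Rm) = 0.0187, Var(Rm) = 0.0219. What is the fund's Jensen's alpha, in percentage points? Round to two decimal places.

β = Cov / Var = 0.0187 / 0.0219 = 0.8539
E[R] = Rf + β(Rm − Rf) = 2.3% + 0.8539 × (14.8% − 2.3%) = 12.9738%
α = Rp − E[R] = 6.3% − 12.9738% = -6.6738

-6.67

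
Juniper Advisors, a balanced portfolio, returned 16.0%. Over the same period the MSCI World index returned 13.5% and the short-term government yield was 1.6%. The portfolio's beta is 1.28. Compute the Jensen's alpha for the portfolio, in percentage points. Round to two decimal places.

CAPM expected return = Rf + β(Rm − Rf) = 1.6% + 1.28 × (13.5% − 1.6%) = 1.6 + 1.28 × 11.90 = 16.8320%
Jensen's α = Rp − E[R] = 16.0% − 16.8320% = -0.8320

-0.83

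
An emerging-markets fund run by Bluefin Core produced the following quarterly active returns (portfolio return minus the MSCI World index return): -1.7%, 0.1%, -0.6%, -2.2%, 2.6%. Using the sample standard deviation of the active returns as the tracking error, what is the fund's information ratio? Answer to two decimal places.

Mean return r̄ = -1.80 / 5 = -0.3600%
Sample σ = √[Σ(r − r̄)² / 4] = √[14.2120 / 4] = √3.5530 = 1.8849%
IR = r̄ / tracking error = -0.3600 / 1.8849 = -0.1910

-0.19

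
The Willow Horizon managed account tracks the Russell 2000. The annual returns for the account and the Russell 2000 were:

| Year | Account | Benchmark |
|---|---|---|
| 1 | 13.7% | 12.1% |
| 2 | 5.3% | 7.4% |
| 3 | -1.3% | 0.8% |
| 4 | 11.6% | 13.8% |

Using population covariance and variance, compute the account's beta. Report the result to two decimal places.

1.13

r̄p = 7.3250%,  r̄m = 8.5250%
Cov = Σ(rp − r̄p)(rm − r̄m) / 4 = 28.5619
Var(rm) = Σ(rm − r̄m)² / 4 = 25.3869
β = Cov / Var = 28.5619 / 25.3869 = 1.1251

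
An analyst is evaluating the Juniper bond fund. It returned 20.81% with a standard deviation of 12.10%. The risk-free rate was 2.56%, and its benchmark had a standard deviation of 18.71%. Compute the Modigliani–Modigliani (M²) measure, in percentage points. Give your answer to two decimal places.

30.78

Sharpe = (Rp − Rf) / σp = (20.81% − 2.56%) / 12.10% = 1.5083
M² = Rf + Sharpe × σm = 2.56% + 1.5083 × 18.71% = 30.7803%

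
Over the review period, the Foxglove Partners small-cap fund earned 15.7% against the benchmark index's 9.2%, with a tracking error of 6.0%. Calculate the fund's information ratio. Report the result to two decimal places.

IR = (Rp − Rb) / TE = (15.7% − 9.2%) / 6.0% = 6.50% / 6.0% = 1.0833

1.08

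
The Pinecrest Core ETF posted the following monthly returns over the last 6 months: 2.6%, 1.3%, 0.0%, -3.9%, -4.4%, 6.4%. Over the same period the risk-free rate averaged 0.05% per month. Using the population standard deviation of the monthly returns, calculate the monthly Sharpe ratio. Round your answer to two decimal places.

r̄ = (2.6 + 1.3 + 0 − 3.9 − 4.4 + 6.4) / 6 = 2.00 / 6 = 0.3333%
Σ(r − r̄)² = 83.3133; population σ = √(83.3133/6) = 3.7263%
Sharpe = (r̄ − rf) / σ = (0.3333 − 0.05) / 3.7263 = 0.2833 / 3.7263 = 0.0760

0.08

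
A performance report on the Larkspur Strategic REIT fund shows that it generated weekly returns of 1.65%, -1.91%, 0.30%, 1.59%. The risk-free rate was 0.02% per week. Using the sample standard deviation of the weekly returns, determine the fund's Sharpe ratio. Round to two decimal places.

0.23

r̄ = (1.65 − 1.91 + 0.3 + 1.59) / 4 = 1.630 / 4 = 0.4075%
Σ(r − r̄)² = 8.3245; sample σ = √(8.3245/3) = 1.6658%
Sharpe = (r̄ − rf) / σ = (0.4075 − 0.02) / 1.6658 = 0.3875 / 1.6658 = 0.2326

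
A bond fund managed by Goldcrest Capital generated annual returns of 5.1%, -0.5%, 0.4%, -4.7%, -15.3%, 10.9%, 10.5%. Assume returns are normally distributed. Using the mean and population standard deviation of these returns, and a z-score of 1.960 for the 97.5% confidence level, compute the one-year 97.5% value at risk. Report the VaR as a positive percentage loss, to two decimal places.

Mean return r̄ = 6.40 / 7 = 0.9143%
Σ(r − r̄)² = (5.1 − 0.9143)² + (-0.5 − 0.9143)² + … = 505.8086
population σ = √(505.8086 / 7) = √72.2584 = 8.5005%
VaR = −(r̄ − z·σ) = −(0.9143 − 1.960 × 8.5005) = −(-15.7467) = 15.7467%

15.75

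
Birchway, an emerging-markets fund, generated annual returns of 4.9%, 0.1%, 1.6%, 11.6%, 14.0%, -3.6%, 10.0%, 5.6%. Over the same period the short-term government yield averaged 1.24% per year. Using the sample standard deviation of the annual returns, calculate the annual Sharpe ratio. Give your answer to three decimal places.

0.707

r̄ = (4.9 + 0.1 + 1.6 + 11.6 + 14 − 3.6 + 10 + 5.6) / 8 = 44.20 / 8 = 5.5250%
Σ(r − r̄)² = 257.2550; sample σ = √(257.2550/7) = 6.0622%
Sharpe = (r̄ − rf) / σ = (5.5250 − 1.24) / 6.0622 = 4.2850 / 6.0622 = 0.7068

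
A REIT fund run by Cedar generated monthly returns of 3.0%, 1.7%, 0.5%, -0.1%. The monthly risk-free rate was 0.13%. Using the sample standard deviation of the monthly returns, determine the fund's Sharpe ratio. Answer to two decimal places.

r̄ = (3 + 1.7 + 0.5 − 0.1) / 4 = 1.2750%
Σ(r − r̄)² = (3 − 1.2750)² + (1.7 − 1.2750)² + (0.5 − 1.2750)² + … = 5.6475
σ = √[5.6475 / 3] = 1.3720%
Sharpe = (r̄ − rf) / σ = (1.2750 − 0.13) / 1.3720 = 1.1450 / 1.3720 = 0.8345

0.83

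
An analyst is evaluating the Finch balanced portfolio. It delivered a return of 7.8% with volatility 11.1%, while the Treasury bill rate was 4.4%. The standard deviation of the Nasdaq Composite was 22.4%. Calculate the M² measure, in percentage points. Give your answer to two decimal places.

11.26

Sharpe = (Rp − Rf) / σp = (7.8% − 4.4%) / 11.1% = 0.3063
M² = Rf + Sharpe × σm = 4.4% + 0.3063 × 22.4% = 11.2611%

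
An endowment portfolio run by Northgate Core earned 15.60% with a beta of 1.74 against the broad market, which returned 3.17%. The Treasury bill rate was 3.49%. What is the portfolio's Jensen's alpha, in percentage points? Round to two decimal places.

CAPM expected return = Rf + β(Rm − Rf) = 3.49% + 1.74 × (3.17% − 3.49%) = 3.49 + 1.74 × -0.32 = 2.9332%
Jensen's α = Rp − E[R] = 15.60% − 2.9332% = 12.6668

12.67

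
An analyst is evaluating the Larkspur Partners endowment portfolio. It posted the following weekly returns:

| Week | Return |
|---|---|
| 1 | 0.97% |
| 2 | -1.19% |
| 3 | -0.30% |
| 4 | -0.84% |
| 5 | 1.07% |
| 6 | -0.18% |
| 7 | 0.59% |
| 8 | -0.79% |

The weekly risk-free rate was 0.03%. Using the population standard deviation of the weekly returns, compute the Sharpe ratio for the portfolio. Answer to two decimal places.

Mean return r̄ = -0.670 / 8 = -0.0838%
Population σ = √[Σ(r − r̄)² / 8] = √[5.2460 / 8] = √0.6558 = 0.8098%
Sharpe = (r̄ − rf) / σ = (-0.0838 − 0.03) / 0.8098 = -0.1138 / 0.8098 = -0.1405

-0.14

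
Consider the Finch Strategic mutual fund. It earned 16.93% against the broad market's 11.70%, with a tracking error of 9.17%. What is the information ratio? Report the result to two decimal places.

0.57

IR = (Rp − Rb) / TE = (16.93% − 11.70%) / 9.17% = 5.23% / 9.17% = 0.5703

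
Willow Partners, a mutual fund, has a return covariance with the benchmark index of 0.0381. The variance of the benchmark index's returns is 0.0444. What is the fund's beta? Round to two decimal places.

β = Cov(Rp, Rm) / Var(Rm) = 0.0381 / 0.0444 = 0.8581

0.86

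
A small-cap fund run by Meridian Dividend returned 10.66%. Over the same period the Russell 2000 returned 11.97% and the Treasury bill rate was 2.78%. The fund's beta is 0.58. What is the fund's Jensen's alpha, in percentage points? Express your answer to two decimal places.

2.55

CAPM expected return = Rf + β(Rm − Rf) = 2.78% + 0.58 × (11.97% − 2.78%) = 2.78 + 0.58 × 9.19 = 8.1102%
Jensen's α = Rp − E[R] = 10.66% − 8.1102% = 2.5498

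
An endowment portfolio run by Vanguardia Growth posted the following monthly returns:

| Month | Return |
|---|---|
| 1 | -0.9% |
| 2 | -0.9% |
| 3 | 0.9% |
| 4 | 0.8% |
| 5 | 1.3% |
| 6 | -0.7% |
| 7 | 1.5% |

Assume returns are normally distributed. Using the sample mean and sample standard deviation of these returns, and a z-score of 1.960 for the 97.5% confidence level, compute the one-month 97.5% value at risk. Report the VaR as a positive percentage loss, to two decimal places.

1.82

r̄ = (-0.9 − 0.9 + 0.9 + 0.8 + 1.3 − 0.7 + 1.5) / 7 = 2.00 / 7 = 0.2857%
Σ(r − r̄)² = 6.9286; sample σ = √(6.9286/6) = 1.0746%
VaR = −(r̄ − z·σ) = −(0.2857 − 1.960 × 1.0746) = −(-1.8205) = 1.8205%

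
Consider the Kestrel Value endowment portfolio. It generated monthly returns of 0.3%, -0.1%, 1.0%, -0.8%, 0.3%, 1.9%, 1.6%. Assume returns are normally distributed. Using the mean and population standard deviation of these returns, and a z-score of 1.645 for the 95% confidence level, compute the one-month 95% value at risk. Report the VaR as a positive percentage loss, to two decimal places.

0.86

Mean return μ = 4.20 / 7 = 0.6000%
Σ(r − μ)² = 5.4800; population σ = √(5.4800/7) = 0.8848%
VaR = −(μ − z·σ) = −(0.6000 − 1.645 × 0.8848) = −(-0.8555) = 0.8555%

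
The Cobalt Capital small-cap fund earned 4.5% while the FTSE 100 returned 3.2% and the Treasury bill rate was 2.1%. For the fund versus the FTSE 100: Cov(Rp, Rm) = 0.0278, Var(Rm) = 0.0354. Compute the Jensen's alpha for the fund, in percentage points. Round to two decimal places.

1.54

β = Cov / Var = 0.0278 / 0.0354 = 0.7853
E[R] = Rf + β(Rm − Rf) = 2.1% + 0.7853 × (3.2% − 2.1%) = 2.9638%
α = Rp − E[R] = 4.5% − 2.9638% = 1.5362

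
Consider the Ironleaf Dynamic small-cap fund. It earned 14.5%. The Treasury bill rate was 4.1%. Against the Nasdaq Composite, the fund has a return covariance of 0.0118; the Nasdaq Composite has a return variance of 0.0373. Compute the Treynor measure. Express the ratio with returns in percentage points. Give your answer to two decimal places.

β = Cov / Var = 0.0118 / 0.0373 = 0.3164
Treynor = (Rp − Rf) / β = (14.5% − 4.1%) / 0.3164 = 10.40 / 0.3164 = 32.8698

32.87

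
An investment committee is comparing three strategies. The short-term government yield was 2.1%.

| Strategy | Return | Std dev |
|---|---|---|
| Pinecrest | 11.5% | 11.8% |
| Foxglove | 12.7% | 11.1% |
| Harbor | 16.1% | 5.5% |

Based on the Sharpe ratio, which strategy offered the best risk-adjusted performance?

Harbor

Pinecrest: Sharpe ratio = (11.5% − 2.1%) / 11.8% = 0.797
Foxglove: Sharpe ratio = (12.7% − 2.1%) / 11.1% = 0.955
Harbor: Sharpe ratio = (16.1% − 2.1%) / 5.5% = 2.545
Highest: Harbor (2.545).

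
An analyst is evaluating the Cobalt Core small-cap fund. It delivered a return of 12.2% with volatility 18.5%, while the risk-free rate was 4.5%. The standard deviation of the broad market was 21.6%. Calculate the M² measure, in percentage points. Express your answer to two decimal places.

13.49

Sharpe = (Rp − Rf) / σp = (12.2% − 4.5%) / 18.5% = 0.4162
M² = Rf + Sharpe × σm = 4.5% + 0.4162 × 21.6% = 13.4899%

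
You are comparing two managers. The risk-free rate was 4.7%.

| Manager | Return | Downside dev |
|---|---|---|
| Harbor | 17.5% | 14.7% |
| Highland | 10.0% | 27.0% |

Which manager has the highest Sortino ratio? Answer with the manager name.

Harbor

Harbor: Sortino ratio = (17.5% − 4.7%) / 14.7% = 0.871
Highland: Sortino ratio = (10.0% − 4.7%) / 27.0% = 0.196
Highest: Harbor (0.871).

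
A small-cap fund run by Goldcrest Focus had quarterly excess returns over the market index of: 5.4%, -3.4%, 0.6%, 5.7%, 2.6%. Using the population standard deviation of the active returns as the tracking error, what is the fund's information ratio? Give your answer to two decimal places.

Mean return r̄ = 10.90 / 5 = 2.1800%
Population std dev = √[56.5680 / 5] = 3.3636%
IR = r̄ / tracking error = 2.1800 / 3.3636 = 0.6481

0.65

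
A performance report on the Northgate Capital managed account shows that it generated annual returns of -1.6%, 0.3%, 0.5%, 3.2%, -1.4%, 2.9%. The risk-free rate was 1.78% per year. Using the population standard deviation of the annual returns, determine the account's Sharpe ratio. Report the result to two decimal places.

-0.60

Mean return μ = 3.90 / 6 = 0.6500%
Σ(r − μ)² = 20.9750; population σ = √(20.9750/6) = 1.8697%
Sharpe = (μ − rf) / σ = (0.6500 − 1.78) / 1.8697 = -1.1300 / 1.8697 = -0.6044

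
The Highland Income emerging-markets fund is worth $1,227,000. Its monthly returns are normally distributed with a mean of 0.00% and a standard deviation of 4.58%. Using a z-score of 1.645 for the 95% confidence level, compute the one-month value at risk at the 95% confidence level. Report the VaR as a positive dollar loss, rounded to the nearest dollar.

$92,443

Return at the 95% tail: μ − z·σ = 0.00% − 1.645 × 4.58% = 0 − 7.5341 = -7.5341%
VaR = −(-7.5341%) × $1,227,000 = 7.5341% × $1,227,000 = $92,443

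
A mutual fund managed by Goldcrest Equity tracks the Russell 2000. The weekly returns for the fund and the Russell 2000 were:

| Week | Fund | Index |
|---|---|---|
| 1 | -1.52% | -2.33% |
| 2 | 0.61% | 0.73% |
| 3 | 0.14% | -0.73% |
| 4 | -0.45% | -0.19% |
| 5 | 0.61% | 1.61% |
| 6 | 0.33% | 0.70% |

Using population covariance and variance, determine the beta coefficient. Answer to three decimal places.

0.539

r̄p = -0.0467%,  r̄m = -0.0350%
Cov = Σ(rp − r̄p)(rm − r̄m) / 6 = 0.8623
Var(rm) = Σ(rm − r̄m)² / 6 = 1.6009
β = Cov / Var = 0.8623 / 1.6009 = 0.5386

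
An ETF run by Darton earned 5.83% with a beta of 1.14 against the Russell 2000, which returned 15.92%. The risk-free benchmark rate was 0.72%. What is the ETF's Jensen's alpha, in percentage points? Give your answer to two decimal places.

CAPM expected return = Rf + β(Rm − Rf) = 0.72% + 1.14 × (15.92% − 0.72%) = 0.72 + 1.14 × 15.20 = 18.0480%
Jensen's α = Rp − E[R] = 5.83% − 18.0480% = -12.2180

-12.22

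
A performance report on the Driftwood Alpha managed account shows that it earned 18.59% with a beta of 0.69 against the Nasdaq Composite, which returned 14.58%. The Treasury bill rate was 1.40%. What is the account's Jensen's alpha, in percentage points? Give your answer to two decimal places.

8.10

CAPM expected return = Rf + β(Rm − Rf) = 1.40% + 0.69 × (14.58% − 1.40%) = 1.4 + 0.69 × 13.18 = 10.4942%
Jensen's α = Rp − E[R] = 18.59% − 10.4942% = 8.0958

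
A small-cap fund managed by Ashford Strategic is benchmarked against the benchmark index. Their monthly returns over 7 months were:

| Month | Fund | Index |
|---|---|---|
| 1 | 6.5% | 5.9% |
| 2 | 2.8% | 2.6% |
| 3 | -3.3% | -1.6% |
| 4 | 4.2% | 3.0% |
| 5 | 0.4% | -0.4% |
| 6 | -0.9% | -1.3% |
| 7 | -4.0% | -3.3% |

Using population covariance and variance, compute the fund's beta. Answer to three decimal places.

1.181

r̄p = 0.8143%,  r̄m = 0.7000%
Cov = Σ(rp − r̄p)(rm − r̄m) / 7 = 10.5329
Var(rm) = Σ(rm − r̄m)² / 7 = 8.9200
β = Cov / Var = 10.5329 / 8.9200 = 1.1808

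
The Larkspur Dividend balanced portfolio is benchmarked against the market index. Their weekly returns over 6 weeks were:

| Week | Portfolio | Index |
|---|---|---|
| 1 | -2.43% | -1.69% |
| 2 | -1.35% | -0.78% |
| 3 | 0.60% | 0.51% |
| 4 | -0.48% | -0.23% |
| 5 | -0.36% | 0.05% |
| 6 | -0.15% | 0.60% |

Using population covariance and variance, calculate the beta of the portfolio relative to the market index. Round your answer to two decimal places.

r̄p = -0.6950%,  r̄m = -0.2567%
Cov = Σ(rp − r̄p)(rm − r̄m) / 6 = 0.7330
Var(rm) = Σ(rm − r̄m)² / 6 = 0.6241
β = Cov / Var = 0.7330 / 0.6241 = 1.1745

1.17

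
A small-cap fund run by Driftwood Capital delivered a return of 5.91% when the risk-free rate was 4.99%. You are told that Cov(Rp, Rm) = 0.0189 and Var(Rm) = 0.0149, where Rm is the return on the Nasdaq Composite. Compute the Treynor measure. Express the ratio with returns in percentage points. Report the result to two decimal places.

0.73

β = Cov / Var = 0.0189 / 0.0149 = 1.2685
Treynor = (Rp − Rf) / β = (5.91% − 4.99%) / 1.2685 = 0.92 / 1.2685 = 0.7253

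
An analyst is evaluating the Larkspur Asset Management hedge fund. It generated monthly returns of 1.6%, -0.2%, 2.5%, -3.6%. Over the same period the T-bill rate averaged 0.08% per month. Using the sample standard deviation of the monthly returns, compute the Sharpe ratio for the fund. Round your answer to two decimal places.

0.00

r̄ = (1.6 − 0.2 + 2.5 − 3.6) / 4 = 0.0750%
Σ(r − r̄)² = 21.7875; sample σ = √(21.7875/3) = 2.6949%
Sharpe = (r̄ − rf) / σ = (0.0750 − 0.08) / 2.6949 = -0.0050 / 2.6949 = -0.0019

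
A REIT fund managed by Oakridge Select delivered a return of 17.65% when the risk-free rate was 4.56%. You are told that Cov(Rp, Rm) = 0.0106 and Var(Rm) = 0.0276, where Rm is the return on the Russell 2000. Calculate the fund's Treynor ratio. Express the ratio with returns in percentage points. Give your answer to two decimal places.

34.08

β = Cov / Var = 0.0106 / 0.0276 = 0.3841
Treynor = (Rp − Rf) / β = (17.65% − 4.56%) / 0.3841 = 13.09 / 0.3841 = 34.0797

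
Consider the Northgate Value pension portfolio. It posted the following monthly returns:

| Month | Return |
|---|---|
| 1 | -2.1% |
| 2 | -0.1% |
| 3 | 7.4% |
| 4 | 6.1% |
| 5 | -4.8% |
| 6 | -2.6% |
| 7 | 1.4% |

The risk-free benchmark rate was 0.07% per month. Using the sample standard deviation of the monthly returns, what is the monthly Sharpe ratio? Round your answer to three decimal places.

μ = (-2.1 − 0.1 + 7.4 + 6.1 − 4.8 − 2.6 + 1.4) / 7 = 0.7571%
Σ(r − μ)² = 124.1371; sample σ = √(124.1371/6) = 4.5486%
Sharpe = (μ − rf) / σ = (0.7571 − 0.07) / 4.5486 = 0.6871 / 4.5486 = 0.1511

0.151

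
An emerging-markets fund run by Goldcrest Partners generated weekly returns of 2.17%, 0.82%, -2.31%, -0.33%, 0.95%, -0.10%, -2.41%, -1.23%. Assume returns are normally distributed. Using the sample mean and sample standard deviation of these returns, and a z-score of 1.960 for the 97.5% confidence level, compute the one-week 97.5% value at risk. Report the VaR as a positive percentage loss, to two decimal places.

Mean return μ = -2.440 / 8 = -0.3050%
Σ(r − μ)² = (2.17 − (-0.3050))² + (0.82 − (-0.3050))² + … = 18.3156
sample σ = √(18.3156 / 7) = √2.6165 = 1.6176%
VaR = −(μ − z·σ) = −(-0.3050 − 1.960 × 1.6176) = −(-3.4755) = 3.4755%

3.48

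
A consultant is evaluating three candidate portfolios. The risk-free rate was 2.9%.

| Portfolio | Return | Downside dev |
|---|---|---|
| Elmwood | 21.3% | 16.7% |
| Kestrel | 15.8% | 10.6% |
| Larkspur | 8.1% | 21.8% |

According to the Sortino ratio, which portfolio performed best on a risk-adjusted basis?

Kestrel

Elmwood: Sortino ratio = (21.3% − 2.9%) / 16.7% = 1.102
Kestrel: Sortino ratio = (15.8% − 2.9%) / 10.6% = 1.217
Larkspur: Sortino ratio = (8.1% − 2.9%) / 21.8% = 0.239
Highest: Kestrel (1.217).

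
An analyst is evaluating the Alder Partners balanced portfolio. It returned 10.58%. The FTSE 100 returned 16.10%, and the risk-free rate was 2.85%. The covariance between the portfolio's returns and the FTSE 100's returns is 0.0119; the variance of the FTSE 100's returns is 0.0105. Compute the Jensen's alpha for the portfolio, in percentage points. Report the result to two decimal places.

-7.29

β = Cov / Var = 0.0119 / 0.0105 = 1.1333
E[R] = Rf + β(Rm − Rf) = 2.85% + 1.1333 × (16.10% − 2.85%) = 17.8662%
α = Rp − E[R] = 10.58% − 17.8662% = -7.2862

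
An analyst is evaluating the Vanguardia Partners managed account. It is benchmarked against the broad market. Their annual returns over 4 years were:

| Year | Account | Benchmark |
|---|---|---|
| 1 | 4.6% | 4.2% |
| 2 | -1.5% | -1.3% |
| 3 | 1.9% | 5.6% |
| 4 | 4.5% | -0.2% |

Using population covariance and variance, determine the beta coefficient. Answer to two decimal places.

0.34

r̄p = 2.3750%,  r̄m = 2.0750%
Cov = Σ(rp − r̄p)(rm − r̄m) / 4 = 2.8244
Var(rm) = Σ(rm − r̄m)² / 4 = 8.3769
β = Cov / Var = 2.8244 / 8.3769 = 0.3372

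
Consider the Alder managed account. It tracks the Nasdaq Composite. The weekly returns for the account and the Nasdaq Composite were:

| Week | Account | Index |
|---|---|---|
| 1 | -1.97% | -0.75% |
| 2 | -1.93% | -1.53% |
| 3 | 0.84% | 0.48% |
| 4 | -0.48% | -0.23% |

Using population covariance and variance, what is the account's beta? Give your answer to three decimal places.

r̄p = -0.8850%,  r̄m = -0.5075%
Cov = Σ(rp − r̄p)(rm − r̄m) / 4 = 0.7869
Var(rm) = Σ(rm − r̄m)² / 4 = 0.5391
β = Cov / Var = 0.7869 / 0.5391 = 1.4597

1.460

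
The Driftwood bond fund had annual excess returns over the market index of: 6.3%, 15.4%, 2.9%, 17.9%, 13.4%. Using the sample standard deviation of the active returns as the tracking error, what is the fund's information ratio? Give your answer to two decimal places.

1.77

μ = (6.3 + 15.4 + 2.9 + 17.9 + 13.4) / 5 = 55.90 / 5 = 11.1800%
Σ(r − μ)² = 160.2680; sample σ = √(160.2680/4) = 6.3298%
IR = μ / tracking error = 11.1800 / 6.3298 = 1.7662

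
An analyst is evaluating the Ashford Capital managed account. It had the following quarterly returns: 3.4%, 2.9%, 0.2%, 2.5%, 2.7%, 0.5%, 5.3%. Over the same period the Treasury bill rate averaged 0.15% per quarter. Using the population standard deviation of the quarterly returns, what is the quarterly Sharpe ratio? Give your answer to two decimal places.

r̄ = (3.4 + 2.9 + 0.2 + 2.5 + 2.7 + 0.5 + 5.3) / 7 = 2.5000%
Σ(r − r̄)² = 18.1400; population σ = √(18.1400/7) = 1.6098%
Sharpe = (r̄ − rf) / σ = (2.5000 − 0.15) / 1.6098 = 2.3500 / 1.6098 = 1.4598

1.46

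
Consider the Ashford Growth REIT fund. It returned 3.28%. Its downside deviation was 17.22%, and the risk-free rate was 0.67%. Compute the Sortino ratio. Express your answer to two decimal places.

Sortino = (Rp − Rf) / σd = (3.28% − 0.67%) / 17.22% = 2.61% / 17.22% = 0.1516

0.15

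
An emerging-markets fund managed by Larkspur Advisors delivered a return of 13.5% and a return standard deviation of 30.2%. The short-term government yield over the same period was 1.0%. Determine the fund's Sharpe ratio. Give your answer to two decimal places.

Sharpe = (Rp − Rf) / σp = (13.5% − 1.0%) / 30.2% = 12.50% / 30.2% = 0.4139

0.41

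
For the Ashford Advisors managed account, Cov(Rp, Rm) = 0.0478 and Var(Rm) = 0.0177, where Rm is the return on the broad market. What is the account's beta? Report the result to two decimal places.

2.70

β = Cov(Rp, Rm) / Var(Rm) = 0.0478 / 0.0177 = 2.7006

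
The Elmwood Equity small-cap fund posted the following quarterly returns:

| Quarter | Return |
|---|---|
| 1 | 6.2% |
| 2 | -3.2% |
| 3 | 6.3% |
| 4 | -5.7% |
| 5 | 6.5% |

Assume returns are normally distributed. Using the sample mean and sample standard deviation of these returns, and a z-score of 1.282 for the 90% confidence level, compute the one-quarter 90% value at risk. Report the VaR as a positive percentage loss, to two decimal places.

Mean return μ = 10.10 / 5 = 2.0200%
Σ(r − μ)² = (6.2 − 2.0200)² + (-3.2 − 2.0200)² + (6.3 − 2.0200)² + … = 142.7080
sample σ = √(142.7080 / 4) = √35.6770 = 5.9730%
VaR = −(μ − z·σ) = −(2.0200 − 1.282 × 5.9730) = −(-5.6374) = 5.6374%

5.64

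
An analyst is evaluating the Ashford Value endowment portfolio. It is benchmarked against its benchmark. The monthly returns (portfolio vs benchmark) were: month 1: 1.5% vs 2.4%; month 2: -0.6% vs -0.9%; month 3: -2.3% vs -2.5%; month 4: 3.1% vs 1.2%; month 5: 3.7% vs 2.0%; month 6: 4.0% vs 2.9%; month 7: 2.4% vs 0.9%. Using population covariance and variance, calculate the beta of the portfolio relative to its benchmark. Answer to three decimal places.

1.104

r̄p = 1.6857%,  r̄m = 0.8571%
Cov = Σ(rp − r̄p)(rm − r̄m) / 7 = 3.5222
Var(rm) = Σ(rm − r̄m)² / 7 = 3.1910
β = Cov / Var = 3.5222 / 3.1910 = 1.1038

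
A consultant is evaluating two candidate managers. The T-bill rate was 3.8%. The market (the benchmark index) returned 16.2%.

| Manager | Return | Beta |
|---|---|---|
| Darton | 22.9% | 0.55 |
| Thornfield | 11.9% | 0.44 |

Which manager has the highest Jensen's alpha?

Darton: α = 22.9% − [3.8% + 0.55 × (16.2% − 3.8%)] = 12.280
Thornfield: α = 11.9% − [3.8% + 0.44 × (16.2% − 3.8%)] = 2.644
Highest: Darton (12.280).

Darton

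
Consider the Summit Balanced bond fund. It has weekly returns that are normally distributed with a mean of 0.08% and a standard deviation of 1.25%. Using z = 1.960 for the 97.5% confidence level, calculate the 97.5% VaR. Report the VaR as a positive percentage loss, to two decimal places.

2.37

VaR (as % loss) = −(μ − z·σ) = −(0.08% − 1.960 × 1.25%) = −(-2.3700%) = 2.3700%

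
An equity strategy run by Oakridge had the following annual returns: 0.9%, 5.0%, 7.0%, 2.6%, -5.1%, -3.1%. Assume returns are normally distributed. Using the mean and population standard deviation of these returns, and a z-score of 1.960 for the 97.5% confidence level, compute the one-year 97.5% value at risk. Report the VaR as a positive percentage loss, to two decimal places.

7.11

Mean return r̄ = 7.30 / 6 = 1.2167%
Σ(r − r̄)² = 108.3083; population σ = √(108.3083/6) = 4.2487%
VaR = −(r̄ − z·σ) = −(1.2167 − 1.960 × 4.2487) = −(-7.1108) = 7.1108%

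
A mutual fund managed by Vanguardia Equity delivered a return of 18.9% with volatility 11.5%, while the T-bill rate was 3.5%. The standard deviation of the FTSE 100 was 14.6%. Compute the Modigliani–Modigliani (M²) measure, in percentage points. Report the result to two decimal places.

23.05

Sharpe = (Rp − Rf) / σp = (18.9% − 3.5%) / 11.5% = 1.3391
M² = Rf + Sharpe × σm = 3.5% + 1.3391 × 14.6% = 23.0509%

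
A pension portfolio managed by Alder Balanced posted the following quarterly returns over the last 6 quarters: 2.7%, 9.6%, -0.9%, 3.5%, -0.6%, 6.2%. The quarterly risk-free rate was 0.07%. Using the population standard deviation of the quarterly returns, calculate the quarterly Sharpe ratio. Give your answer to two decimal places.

r̄ = (2.7 + 9.6 − 0.9 + 3.5 − 0.6 + 6.2) / 6 = 3.4167%
Σ(r − r̄)² = (2.7 − 3.4167)² + (9.6 − 3.4167)² + (-0.9 − 3.4167)² + … = 81.2683
population σ = √(81.2683 / 6) = √13.5447 = 3.6803%
Sharpe = (r̄ − rf) / σ = (3.4167 − 0.07) / 3.6803 = 3.3467 / 3.6803 = 0.9094

0.91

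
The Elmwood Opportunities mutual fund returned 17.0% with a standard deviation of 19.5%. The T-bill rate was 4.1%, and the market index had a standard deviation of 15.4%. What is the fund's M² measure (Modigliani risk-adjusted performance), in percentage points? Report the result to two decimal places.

Sharpe = (Rp − Rf) / σp = (17.0% − 4.1%) / 19.5% = 0.6615
M² = Rf + Sharpe × σm = 4.1% + 0.6615 × 15.4% = 14.2871%

14.29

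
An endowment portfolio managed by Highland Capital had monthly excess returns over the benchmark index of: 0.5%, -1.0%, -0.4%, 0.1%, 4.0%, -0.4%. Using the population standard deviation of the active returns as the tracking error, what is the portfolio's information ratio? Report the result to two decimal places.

0.28

r̄ = (0.5 − 1 − 0.4 + 0.1 + 4 − 0.4) / 6 = 0.4667%
Population std dev = √[16.2733 / 6] = 1.6469%
IR = r̄ / tracking error = 0.4667 / 1.6469 = 0.2834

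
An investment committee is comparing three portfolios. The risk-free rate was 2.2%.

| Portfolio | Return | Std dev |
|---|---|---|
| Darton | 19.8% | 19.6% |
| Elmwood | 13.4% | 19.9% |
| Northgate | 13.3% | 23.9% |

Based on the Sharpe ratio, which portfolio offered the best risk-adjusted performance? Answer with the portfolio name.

Darton: Sharpe ratio = (19.8% − 2.2%) / 19.6% = 0.898
Elmwood: Sharpe ratio = (13.4% − 2.2%) / 19.9% = 0.563
Northgate: Sharpe ratio = (13.3% − 2.2%) / 23.9% = 0.464
Highest: Darton (0.898).

Darton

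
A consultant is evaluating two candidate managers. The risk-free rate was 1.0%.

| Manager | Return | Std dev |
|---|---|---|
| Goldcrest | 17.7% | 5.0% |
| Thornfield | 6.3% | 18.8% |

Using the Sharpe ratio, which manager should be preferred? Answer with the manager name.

Goldcrest: Sharpe ratio = (17.7% − 1.0%) / 5.0% = 3.340
Thornfield: Sharpe ratio = (6.3% − 1.0%) / 18.8% = 0.282
Highest: Goldcrest (3.340).

Goldcrest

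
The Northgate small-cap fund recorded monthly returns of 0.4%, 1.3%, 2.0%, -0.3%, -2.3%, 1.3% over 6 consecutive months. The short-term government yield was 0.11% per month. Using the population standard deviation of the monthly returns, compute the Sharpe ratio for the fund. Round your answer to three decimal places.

Mean return μ = 2.40 / 6 = 0.4000%
Σ(r − μ)² = 11.9600; population σ = √(11.9600/6) = 1.4119%
Sharpe = (μ − rf) / σ = (0.4000 − 0.11) / 1.4119 = 0.2900 / 1.4119 = 0.2054

0.205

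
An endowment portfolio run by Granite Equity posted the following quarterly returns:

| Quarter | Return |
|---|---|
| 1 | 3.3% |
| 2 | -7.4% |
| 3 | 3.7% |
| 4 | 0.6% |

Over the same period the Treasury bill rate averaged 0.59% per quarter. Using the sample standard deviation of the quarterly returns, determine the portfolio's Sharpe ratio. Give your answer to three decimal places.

μ = (3.3 − 7.4 + 3.7 + 0.6) / 4 = 0.20 / 4 = 0.0500%
Σ(r − μ)² = (3.3 − 0.0500)² + (-7.4 − 0.0500)² + … = 79.6900
σ = √[79.6900 / 3] = 5.1540%
Sharpe = (μ − rf) / σ = (0.0500 − 0.59) / 5.1540 = -0.5400 / 5.1540 = -0.1048

-0.105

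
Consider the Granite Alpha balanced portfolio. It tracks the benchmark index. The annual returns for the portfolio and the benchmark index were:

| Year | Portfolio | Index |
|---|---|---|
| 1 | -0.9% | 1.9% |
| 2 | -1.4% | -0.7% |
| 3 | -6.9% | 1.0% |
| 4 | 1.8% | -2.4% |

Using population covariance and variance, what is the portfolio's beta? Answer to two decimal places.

-1.14

r̄p = -1.8500%,  r̄m = -0.0500%
Cov = Σ(rp − r̄p)(rm − r̄m) / 4 = -3.0800
Var(rm) = Σ(rm − r̄m)² / 4 = 2.7125
β = Cov / Var = -3.0800 / 2.7125 = -1.1355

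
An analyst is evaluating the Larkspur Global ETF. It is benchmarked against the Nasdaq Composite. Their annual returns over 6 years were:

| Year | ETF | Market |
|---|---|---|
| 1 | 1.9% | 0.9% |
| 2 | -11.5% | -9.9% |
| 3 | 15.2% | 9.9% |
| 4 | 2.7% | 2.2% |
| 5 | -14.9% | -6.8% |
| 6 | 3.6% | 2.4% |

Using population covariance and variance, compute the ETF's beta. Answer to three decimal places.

1.505

r̄p = -0.5000%,  r̄m = -0.2167%
Cov = Σ(rp − r̄p)(rm − r̄m) / 6 = 63.5483
Var(rm) = Σ(rm − r̄m)² / 6 = 42.2314
β = Cov / Var = 63.5483 / 42.2314 = 1.5048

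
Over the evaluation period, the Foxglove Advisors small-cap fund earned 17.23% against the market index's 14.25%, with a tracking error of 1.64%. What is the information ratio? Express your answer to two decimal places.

1.82

IR = (Rp − Rb) / TE = (17.23% − 14.25%) / 1.64% = 2.98% / 1.64% = 1.8171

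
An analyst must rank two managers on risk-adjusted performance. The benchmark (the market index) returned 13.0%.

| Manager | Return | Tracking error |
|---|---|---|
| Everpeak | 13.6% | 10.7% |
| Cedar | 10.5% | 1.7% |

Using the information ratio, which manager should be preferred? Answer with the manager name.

Everpeak: IR = (13.6% − 13.0%) / 10.7% = 0.056
Cedar: IR = (10.5% − 13.0%) / 1.7% = -1.471
Highest: Everpeak (0.056).

Everpeak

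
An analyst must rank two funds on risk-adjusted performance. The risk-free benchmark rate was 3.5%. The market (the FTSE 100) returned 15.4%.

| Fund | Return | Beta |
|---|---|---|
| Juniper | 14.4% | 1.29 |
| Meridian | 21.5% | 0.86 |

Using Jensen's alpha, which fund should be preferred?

Meridian

Juniper: α = 14.4% − [3.5% + 1.29 × (15.4% − 3.5%)] = -4.451
Meridian: α = 21.5% − [3.5% + 0.86 × (15.4% − 3.5%)] = 7.766
Highest: Meridian (7.766).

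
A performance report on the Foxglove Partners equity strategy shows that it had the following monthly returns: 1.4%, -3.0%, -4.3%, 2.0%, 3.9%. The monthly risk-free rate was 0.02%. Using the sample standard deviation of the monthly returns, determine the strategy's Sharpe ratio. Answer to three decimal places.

-0.006

r̄ = (1.4 − 3 − 4.3 + 2 + 3.9) / 5 = 0.0000%
Σ(r − r̄)² = 48.6600; sample σ = √(48.6600/4) = 3.4878%
Sharpe = (r̄ − rf) / σ = (0.0000 − 0.02) / 3.4878 = -0.0200 / 3.4878 = -0.0057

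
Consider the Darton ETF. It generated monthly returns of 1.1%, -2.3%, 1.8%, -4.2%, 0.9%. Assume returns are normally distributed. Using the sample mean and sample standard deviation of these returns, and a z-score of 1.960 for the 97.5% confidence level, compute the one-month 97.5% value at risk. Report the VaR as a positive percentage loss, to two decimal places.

Mean return r̄ = -2.70 / 5 = -0.5400%
Σ(r − r̄)² = 26.7320; sample σ = √(26.7320/4) = 2.5851%
VaR = −(r̄ − z·σ) = −(-0.5400 − 1.960 × 2.5851) = −(-5.6068) = 5.6068%

5.61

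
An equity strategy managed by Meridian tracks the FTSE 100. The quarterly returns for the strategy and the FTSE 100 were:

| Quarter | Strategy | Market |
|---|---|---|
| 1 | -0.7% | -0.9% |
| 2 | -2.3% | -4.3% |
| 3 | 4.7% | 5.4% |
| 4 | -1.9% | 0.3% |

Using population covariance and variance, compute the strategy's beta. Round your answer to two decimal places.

0.73

r̄p = -0.0500%,  r̄m = 0.1250%
Cov = Σ(rp − r̄p)(rm − r̄m) / 4 = 8.8388
Var(rm) = Σ(rm − r̄m)² / 4 = 12.1219
β = Cov / Var = 8.8388 / 12.1219 = 0.7292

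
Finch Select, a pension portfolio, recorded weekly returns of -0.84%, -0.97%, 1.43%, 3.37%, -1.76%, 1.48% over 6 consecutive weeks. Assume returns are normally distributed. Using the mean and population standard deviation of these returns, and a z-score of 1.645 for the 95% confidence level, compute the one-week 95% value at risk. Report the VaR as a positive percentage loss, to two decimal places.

2.48

μ = (-0.84 − 0.97 + 1.43 + 3.37 − 1.76 + 1.48) / 6 = 0.4517%
Σ(r − μ)² = 19.1123; population σ = √(19.1123/6) = 1.7848%
VaR = −(μ − z·σ) = −(0.4517 − 1.645 × 1.7848) = −(-2.4843) = 2.4843%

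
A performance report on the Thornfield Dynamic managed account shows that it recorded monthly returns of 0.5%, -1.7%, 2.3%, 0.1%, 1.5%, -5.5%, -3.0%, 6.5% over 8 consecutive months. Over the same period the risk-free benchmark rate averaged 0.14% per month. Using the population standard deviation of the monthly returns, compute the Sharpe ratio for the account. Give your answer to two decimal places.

-0.02

μ = (0.5 − 1.7 + 2.3 + 0.1 + 1.5 − 5.5 − 3 + 6.5) / 8 = 0.0875%
Σ(r − μ)² = 92.1288; population σ = √(92.1288/8) = 3.3935%
Sharpe = (μ − rf) / σ = (0.0875 − 0.14) / 3.3935 = -0.0525 / 3.3935 = -0.0155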